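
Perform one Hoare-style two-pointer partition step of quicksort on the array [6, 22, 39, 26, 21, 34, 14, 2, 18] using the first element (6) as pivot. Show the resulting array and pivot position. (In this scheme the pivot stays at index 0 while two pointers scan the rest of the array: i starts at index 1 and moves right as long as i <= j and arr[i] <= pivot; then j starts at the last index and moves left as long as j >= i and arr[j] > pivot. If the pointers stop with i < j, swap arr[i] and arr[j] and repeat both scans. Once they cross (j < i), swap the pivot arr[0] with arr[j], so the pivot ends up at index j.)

Hoare-style two-pointer partition with pivot = 6:

Initial array: [6, 22, 39, 26, 21, 34, 14, 2, 18]

Pointers start at i = 1, j = 8.
i stops at index 1 (arr[1]=22 > 6), j stops at index 7 (arr[7]=2 <= 6): swap arr[1] and arr[7], array becomes [6, 2, 39, 26, 21, 34, 14, 22, 18]
i ends at 2, j ends at 1: the pointers have crossed (j < i), so scanning stops.

Swap pivot arr[0] with arr[1] to place pivot at position 1: [2, 6, 39, 26, 21, 34, 14, 22, 18]
Pivot position: 1

After partitioning with pivot 6, the array becomes [2, 6, 39, 26, 21, 34, 14, 22, 18]. The pivot is placed at index 1. All elements to the left of the pivot are <= 6, and all elements to the right are > 6.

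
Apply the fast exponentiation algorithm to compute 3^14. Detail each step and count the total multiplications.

Computing 3^14 by squaring (build up from 3^1; each line after the first costs one multiplication):

3^1 = 3
3^2 = (3^1)^2 = 3^2 = 9
3^3 = 3 * 3^2 = 3 * 9 = 27
3^6 = (3^3)^2 = 27^2 = 729
3^7 = 3 * 3^6 = 3 * 729 = 2187
3^14 = (3^7)^2 = 2187^2 = 4782969

Result: 4782969
Multiplications needed: 5 (5 lines after 3^1)

3^14 = 4782969. Using exponentiation by squaring, this requires 5 multiplications. The key idea: if the exponent is even, square the half-power; if odd, multiply by the base once.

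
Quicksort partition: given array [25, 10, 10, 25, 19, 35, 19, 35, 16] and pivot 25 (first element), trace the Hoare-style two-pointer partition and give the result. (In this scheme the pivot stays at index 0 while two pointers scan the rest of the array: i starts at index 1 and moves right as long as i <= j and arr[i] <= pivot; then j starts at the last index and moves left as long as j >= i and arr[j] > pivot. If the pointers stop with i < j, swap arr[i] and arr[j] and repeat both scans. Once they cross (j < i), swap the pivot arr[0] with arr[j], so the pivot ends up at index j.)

Hoare-style two-pointer partition with pivot = 25:

Initial array: [25, 10, 10, 25, 19, 35, 19, 35, 16]

Pointers start at i = 1, j = 8.
i stops at index 5 (arr[5]=35 > 25), j stops at index 8 (arr[8]=16 <= 25): swap arr[5] and arr[8], array becomes [25, 10, 10, 25, 19, 16, 19, 35, 35]
i ends at 7, j ends at 6: the pointers have crossed (j < i), so scanning stops.

Swap pivot arr[0] with arr[6] to place pivot at position 6: [19, 10, 10, 25, 19, 16, 25, 35, 35]
Pivot position: 6

After partitioning with pivot 25, the array becomes [19, 10, 10, 25, 19, 16, 25, 35, 35]. The pivot is placed at index 6. All elements to the left of the pivot are <= 25, and all elements to the right are > 25.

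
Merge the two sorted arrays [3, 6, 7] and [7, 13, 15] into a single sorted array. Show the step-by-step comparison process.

Merging process:

Compare 3 vs 7: take 3 from left. Merged: [3]
Compare 6 vs 7: take 6 from left. Merged: [3, 6]
Compare 7 vs 7: take 7 from left. Merged: [3, 6, 7]
Append remaining from right: [7, 13, 15]. Merged: [3, 6, 7, 7, 13, 15]

Final merged array: [3, 6, 7, 7, 13, 15]
Total comparisons: 3

The merged array is [3, 6, 7, 7, 13, 15], requiring 3 comparisons. The merge step runs in O(n) time where n is the total number of elements.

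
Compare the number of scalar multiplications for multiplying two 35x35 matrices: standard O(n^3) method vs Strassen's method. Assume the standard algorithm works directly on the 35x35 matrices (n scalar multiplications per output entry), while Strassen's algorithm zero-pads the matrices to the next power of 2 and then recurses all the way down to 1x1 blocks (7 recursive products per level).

Matrix multiplication for 35x35 matrices:

Strassen's algorithm requires power-of-2 dimensions. Pad 35x35 to 64x64 (next power of 2).

Standard algorithm: 35^3 = 42875 multiplications
Strassen's algorithm: 7^(log2(64)) = 7^6 = 117649 multiplications
Difference: 42875 - 117649 = -74774 (Strassen uses MORE here due to padding overhead — for small or just-over-power-of-2 n, padding can outweigh the per-level savings)

Standard: 42875 multiplications (35^3). Strassen: 117649 multiplications (7^6, after padding to 64x64). Strassen reduces 8 recursive multiplications to 7 at each level.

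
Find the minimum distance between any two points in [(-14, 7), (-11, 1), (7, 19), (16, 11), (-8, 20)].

Computing all pairwise distances among 5 points:

d((-14, 7), (-11, 1)) = 6.7082 <-- minimum
d((-14, 7), (7, 19)) = 24.1868
d((-14, 7), (16, 11)) = 30.2655
d((-14, 7), (-8, 20)) = 14.3178
d((-11, 1), (7, 19)) = 25.4558
d((-11, 1), (16, 11)) = 28.7924
d((-11, 1), (-8, 20)) = 19.2354
d((7, 19), (16, 11)) = 12.0416
d((7, 19), (-8, 20)) = 15.0333
d((16, 11), (-8, 20)) = 25.632

Closest pair: (-14, 7) and (-11, 1) with distance 6.7082

The closest pair is (-14, 7) and (-11, 1) with Euclidean distance 6.7082. For 5 points, brute-force pairwise comparison is shown above. For large n, the divide-and-conquer algorithm (sort by x, recurse on halves, check the dividing strip) achieves O(n log n).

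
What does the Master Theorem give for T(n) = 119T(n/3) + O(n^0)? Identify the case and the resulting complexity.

Master Theorem for T(n) = 119T(n/3) + O(n^0):

a = 119, b = 3, c = 0
log_b(a) = log_3(119) = 4.3501

Case 1: c = 0 < log_3(119) = 4.3501
T(n) = O(n^(log_3 119))

For T(n) = 119T(n/3) + O(n^0): log_3(119) = 4.3501. This is Case 1 of the Master Theorem (c < log_b(a), work dominated by leaves), giving O(n^(log_3 119)).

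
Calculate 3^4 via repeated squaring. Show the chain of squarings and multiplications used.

Computing 3^4 by squaring (build up from 3^1; each line after the first costs one multiplication):

3^1 = 3
3^2 = (3^1)^2 = 3^2 = 9
3^4 = (3^2)^2 = 9^2 = 81

Result: 81
Multiplications needed: 2 (2 lines after 3^1)

3^4 = 81. Using exponentiation by squaring, this requires 2 multiplications. The key idea: if the exponent is even, square the half-power; if odd, multiply by the base once.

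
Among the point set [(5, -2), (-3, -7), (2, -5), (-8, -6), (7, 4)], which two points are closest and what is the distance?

Computing all pairwise distances among 5 points:

d((5, -2), (-3, -7)) = 9.434
d((5, -2), (2, -5)) = 4.2426 <-- minimum
d((5, -2), (-8, -6)) = 13.6015
d((5, -2), (7, 4)) = 6.3246
d((-3, -7), (2, -5)) = 5.3852
d((-3, -7), (-8, -6)) = 5.099
d((-3, -7), (7, 4)) = 14.8661
d((2, -5), (-8, -6)) = 10.0499
d((2, -5), (7, 4)) = 10.2956
d((-8, -6), (7, 4)) = 18.0278

Closest pair: (5, -2) and (2, -5) with distance 4.2426

The closest pair is (5, -2) and (2, -5) with Euclidean distance 4.2426. For 5 points, brute-force pairwise comparison is shown above. For large n, the divide-and-conquer algorithm (sort by x, recurse on halves, check the dividing strip) achieves O(n log n).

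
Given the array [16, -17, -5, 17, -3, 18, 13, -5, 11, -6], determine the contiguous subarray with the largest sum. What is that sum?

Using Kadane's algorithm on [16, -17, -5, 17, -3, 18, 13, -5, 11, -6]:

Scanning through the array:
Position 1 (value -17): max_ending_here = -1, max_so_far = 16
Position 2 (value -5): max_ending_here = -5, max_so_far = 16
Position 3 (value 17): max_ending_here = 17, max_so_far = 17
Position 4 (value -3): max_ending_here = 14, max_so_far = 17
Position 5 (value 18): max_ending_here = 32, max_so_far = 32
Position 6 (value 13): max_ending_here = 45, max_so_far = 45
Position 7 (value -5): max_ending_here = 40, max_so_far = 45
Position 8 (value 11): max_ending_here = 51, max_so_far = 51
Position 9 (value -6): max_ending_here = 45, max_so_far = 51

Maximum subarray: [17, -3, 18, 13, -5, 11]
Maximum sum: 51

The maximum subarray is [17, -3, 18, 13, -5, 11] with sum 51. This subarray runs from index 3 to index 8.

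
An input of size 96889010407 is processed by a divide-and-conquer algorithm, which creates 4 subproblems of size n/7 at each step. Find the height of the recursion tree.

For divide and conquer with division factor 7:

Problem sizes at each level:
Level 0: 96889010407
Level 1: 13841287201
Level 2: 1977326743
Level 3: 282475249
Level 4: 40353607
Level 5: 5764801
Level 6: 823543
Level 7: 117649
Level 8: 16807
Level 9: 2401
Level 10: 343
Level 11: 49
Level 12: 7
Level 13: 1

The root is level 0 and the size-1 base case is level 13 (the tree spans levels 0 through 13, i.e. 14 levels counting the root), so the depth is the number of divisions: log_7(96889010407) = 13

The recursion tree depth is log_7(96889010407) = 13. At each level, the problem size is divided by 7, so it takes 13 divisions to reduce to a base case of size 1. The algorithm makes 4 recursive calls at each level.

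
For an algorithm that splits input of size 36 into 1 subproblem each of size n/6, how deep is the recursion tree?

For divide and conquer with division factor 6:

Problem sizes at each level:
Level 0: 36
Level 1: 6
Level 2: 1

The root is level 0 and the size-1 base case is level 2 (the tree spans levels 0 through 2, i.e. 3 levels counting the root), so the depth is the number of divisions: log_6(36) = 2

The recursion tree depth is log_6(36) = 2. At each level, the problem size is divided by 6, so it takes 2 divisions to reduce to a base case of size 1. The algorithm makes 1 recursive call at each level.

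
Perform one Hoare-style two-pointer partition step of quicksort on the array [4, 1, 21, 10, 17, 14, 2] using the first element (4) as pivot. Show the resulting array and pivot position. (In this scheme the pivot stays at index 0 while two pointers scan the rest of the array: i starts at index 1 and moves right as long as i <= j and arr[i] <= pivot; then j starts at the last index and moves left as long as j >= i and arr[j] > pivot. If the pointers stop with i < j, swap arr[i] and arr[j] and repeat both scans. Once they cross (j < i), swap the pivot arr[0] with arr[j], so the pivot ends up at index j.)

Hoare-style two-pointer partition with pivot = 4:

Initial array: [4, 1, 21, 10, 17, 14, 2]

Pointers start at i = 1, j = 6.
i stops at index 2 (arr[2]=21 > 4), j stops at index 6 (arr[6]=2 <= 4): swap arr[2] and arr[6], array becomes [4, 1, 2, 10, 17, 14, 21]
i ends at 3, j ends at 2: the pointers have crossed (j < i), so scanning stops.

Swap pivot arr[0] with arr[2] to place pivot at position 2: [2, 1, 4, 10, 17, 14, 21]
Pivot position: 2

After partitioning with pivot 4, the array becomes [2, 1, 4, 10, 17, 14, 21]. The pivot is placed at index 2. All elements to the left of the pivot are <= 4, and all elements to the right are > 4.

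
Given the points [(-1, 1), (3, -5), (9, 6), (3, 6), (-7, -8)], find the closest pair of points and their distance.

Computing all pairwise distances among 5 points:

d((-1, 1), (3, -5)) = 7.2111
d((-1, 1), (9, 6)) = 11.1803
d((-1, 1), (3, 6)) = 6.4031
d((-1, 1), (-7, -8)) = 10.8167
d((3, -5), (9, 6)) = 12.53
d((3, -5), (3, 6)) = 11.0
d((3, -5), (-7, -8)) = 10.4403
d((9, 6), (3, 6)) = 6.0 <-- minimum
d((9, 6), (-7, -8)) = 21.2603
d((3, 6), (-7, -8)) = 17.2047

Closest pair: (9, 6) and (3, 6) with distance 6.0

The closest pair is (9, 6) and (3, 6) with Euclidean distance 6.0. For 5 points, brute-force pairwise comparison is shown above. For large n, the divide-and-conquer algorithm (sort by x, recurse on halves, check the dividing strip) achieves O(n log n).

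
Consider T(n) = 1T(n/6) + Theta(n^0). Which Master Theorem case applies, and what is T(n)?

Master Theorem for T(n) = 1T(n/6) + O(n^0):

a = 1, b = 6, c = 0
log_b(a) = log_6(1) = 0.0000

Case 2: c = 0 = log_6(1) = 0.0000
T(n) = O(n^0 log n) = O(log n)

For T(n) = 1T(n/6) + O(n^0): log_6(1) = 0.0000. This is Case 2 of the Master Theorem (c = log_b(a), equal work at all levels), giving O(log n).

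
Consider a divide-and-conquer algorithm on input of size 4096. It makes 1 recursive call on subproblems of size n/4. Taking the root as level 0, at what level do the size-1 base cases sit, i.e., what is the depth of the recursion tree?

For divide and conquer with division factor 4:

Problem sizes at each level:
Level 0: 4096
Level 1: 1024
Level 2: 256
Level 3: 64
Level 4: 16
Level 5: 4
Level 6: 1

The root is level 0 and the size-1 base case is level 6 (the tree spans levels 0 through 6, i.e. 7 levels counting the root), so the depth is the number of divisions: log_4(4096) = 6

The recursion tree depth is log_4(4096) = 6. At each level, the problem size is divided by 4, so it takes 6 divisions to reduce to a base case of size 1. The algorithm makes 1 recursive call at each level.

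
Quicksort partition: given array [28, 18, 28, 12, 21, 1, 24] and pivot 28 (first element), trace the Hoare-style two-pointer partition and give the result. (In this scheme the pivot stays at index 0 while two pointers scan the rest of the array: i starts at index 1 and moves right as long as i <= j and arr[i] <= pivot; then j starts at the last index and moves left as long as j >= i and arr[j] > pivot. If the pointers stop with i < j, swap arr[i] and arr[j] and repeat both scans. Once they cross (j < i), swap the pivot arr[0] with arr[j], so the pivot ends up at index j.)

Hoare-style two-pointer partition with pivot = 28:

Initial array: [28, 18, 28, 12, 21, 1, 24]

Pointers start at i = 1, j = 6.
i ends at 7, j ends at 6: the pointers have crossed (j < i), so scanning stops.

Swap pivot arr[0] with arr[6] to place pivot at position 6: [24, 18, 28, 12, 21, 1, 28]
Pivot position: 6

After partitioning with pivot 28, the array becomes [24, 18, 28, 12, 21, 1, 28]. The pivot is placed at index 6. All elements to the left of the pivot are <= 28, and all elements to the right are > 28.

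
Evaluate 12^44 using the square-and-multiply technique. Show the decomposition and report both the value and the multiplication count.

Computing 12^44 by squaring (build up from 12^1; each line after the first costs one multiplication):

12^1 = 12
12^2 = (12^1)^2 = 12^2 = 144
12^4 = (12^2)^2 = 144^2 = 20736
12^5 = 12 * 12^4 = 12 * 20736 = 248832
12^10 = (12^5)^2 = 248832^2 = 61917364224
12^11 = 12 * 12^10 = 12 * 61917364224 = 743008370688
12^22 = (12^11)^2 = 743008370688^2 = 552061438912436417593344
12^44 = (12^22)^2 = 552061438912436417593344^2 = 304771832334069766392840191887919236168953102336

Result: 304771832334069766392840191887919236168953102336
Multiplications needed: 7 (7 lines after 12^1)

12^44 = 304771832334069766392840191887919236168953102336. Using exponentiation by squaring, this requires 7 multiplications. The key idea: if the exponent is even, square the half-power; if odd, multiply by the base once.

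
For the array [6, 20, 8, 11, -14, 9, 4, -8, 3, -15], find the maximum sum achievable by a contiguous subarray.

Using Kadane's algorithm on [6, 20, 8, 11, -14, 9, 4, -8, 3, -15]:

Scanning through the array:
Position 1 (value 20): max_ending_here = 26, max_so_far = 26
Position 2 (value 8): max_ending_here = 34, max_so_far = 34
Position 3 (value 11): max_ending_here = 45, max_so_far = 45
Position 4 (value -14): max_ending_here = 31, max_so_far = 45
Position 5 (value 9): max_ending_here = 40, max_so_far = 45
Position 6 (value 4): max_ending_here = 44, max_so_far = 45
Position 7 (value -8): max_ending_here = 36, max_so_far = 45
Position 8 (value 3): max_ending_here = 39, max_so_far = 45
Position 9 (value -15): max_ending_here = 24, max_so_far = 45

Maximum subarray: [6, 20, 8, 11]
Maximum sum: 45

The maximum subarray is [6, 20, 8, 11] with sum 45. This subarray runs from index 0 to index 3.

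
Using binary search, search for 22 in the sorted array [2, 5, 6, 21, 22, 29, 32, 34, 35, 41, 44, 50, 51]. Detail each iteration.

Binary search for 22 in [2, 5, 6, 21, 22, 29, 32, 34, 35, 41, 44, 50, 51]:

lo=0, hi=12, mid=6, arr[mid]=32 -> 32 > 22, search left half
lo=0, hi=5, mid=2, arr[mid]=6 -> 6 < 22, search right half
lo=3, hi=5, mid=4, arr[mid]=22 -> Found target at index 4!

Binary search finds 22 at index 4 after 3 comparisons. The search repeatedly halves the search space by comparing with the middle element.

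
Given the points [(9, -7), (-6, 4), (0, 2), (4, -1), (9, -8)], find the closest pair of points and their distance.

Computing all pairwise distances among 5 points:

d((9, -7), (-6, 4)) = 18.6011
d((9, -7), (0, 2)) = 12.7279
d((9, -7), (4, -1)) = 7.8102
d((9, -7), (9, -8)) = 1.0 <-- minimum
d((-6, 4), (0, 2)) = 6.3246
d((-6, 4), (4, -1)) = 11.1803
d((-6, 4), (9, -8)) = 19.2094
d((0, 2), (4, -1)) = 5.0
d((0, 2), (9, -8)) = 13.4536
d((4, -1), (9, -8)) = 8.6023

Closest pair: (9, -7) and (9, -8) with distance 1.0

The closest pair is (9, -7) and (9, -8) with Euclidean distance 1.0. For 5 points, brute-force pairwise comparison is shown above. For large n, the divide-and-conquer algorithm (sort by x, recurse on halves, check the dividing strip) achieves O(n log n).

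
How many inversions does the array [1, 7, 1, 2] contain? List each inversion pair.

Finding inversions in [1, 7, 1, 2]:

(1, 2): arr[1]=7 > arr[2]=1
(1, 3): arr[1]=7 > arr[3]=2

Total inversions: 2

The array has 2 inversion(s): (1,2), (1,3). Each pair (i,j) satisfies i < j and arr[i] > arr[j].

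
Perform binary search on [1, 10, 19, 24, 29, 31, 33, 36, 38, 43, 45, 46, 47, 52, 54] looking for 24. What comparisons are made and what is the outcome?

Binary search for 24 in [1, 10, 19, 24, 29, 31, 33, 36, 38, 43, 45, 46, 47, 52, 54]:

lo=0, hi=14, mid=7, arr[mid]=36 -> 36 > 24, search left half
lo=0, hi=6, mid=3, arr[mid]=24 -> Found target at index 3!

Binary search finds 24 at index 3 after 2 comparisons. The search repeatedly halves the search space by comparing with the middle element.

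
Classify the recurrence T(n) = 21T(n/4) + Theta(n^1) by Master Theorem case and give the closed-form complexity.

Master Theorem for T(n) = 21T(n/4) + O(n^1):

a = 21, b = 4, c = 1
log_b(a) = log_4(21) = 2.1962

Case 1: c = 1 < log_4(21) = 2.1962
T(n) = O(n^(log_4 21))

For T(n) = 21T(n/4) + O(n^1): log_4(21) = 2.1962. This is Case 1 of the Master Theorem (c < log_b(a), work dominated by leaves), giving O(n^(log_4 21)).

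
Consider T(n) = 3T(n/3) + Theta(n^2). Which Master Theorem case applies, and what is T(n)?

Master Theorem for T(n) = 3T(n/3) + O(n^2):

a = 3, b = 3, c = 2
log_b(a) = log_3(3) = 1.0000

Case 3: c = 2 > log_3(3) = 1.0000
T(n) = O(n^2) = O(n^2)

For T(n) = 3T(n/3) + O(n^2): log_3(3) = 1.0000. This is Case 3 of the Master Theorem (c > log_b(a), work dominated by root), giving O(n^2).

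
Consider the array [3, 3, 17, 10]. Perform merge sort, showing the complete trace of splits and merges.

Merge sort trace:

Split: [3, 3, 17, 10] -> [3, 3] and [17, 10]
  Split: [3, 3] -> [3] and [3]
  Merge: [3] + [3] -> [3, 3]
  Split: [17, 10] -> [17] and [10]
  Merge: [17] + [10] -> [10, 17]
Merge: [3, 3] + [10, 17] -> [3, 3, 10, 17]

Final sorted array: [3, 3, 10, 17]

The merge sort proceeds by recursively splitting the array and merging sorted halves.
After all merges, the sorted array is [3, 3, 10, 17].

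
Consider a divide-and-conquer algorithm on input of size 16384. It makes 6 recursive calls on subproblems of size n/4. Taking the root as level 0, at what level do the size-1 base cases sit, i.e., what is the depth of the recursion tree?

For divide and conquer with division factor 4:

Problem sizes at each level:
Level 0: 16384
Level 1: 4096
Level 2: 1024
Level 3: 256
Level 4: 64
Level 5: 16
Level 6: 4
Level 7: 1

The root is level 0 and the size-1 base case is level 7 (the tree spans levels 0 through 7, i.e. 8 levels counting the root), so the depth is the number of divisions: log_4(16384) = 7

The recursion tree depth is log_4(16384) = 7. At each level, the problem size is divided by 4, so it takes 7 divisions to reduce to a base case of size 1. The algorithm makes 6 recursive calls at each level.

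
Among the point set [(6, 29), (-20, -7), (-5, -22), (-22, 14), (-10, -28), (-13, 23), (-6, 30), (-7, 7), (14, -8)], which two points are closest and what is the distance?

Computing all pairwise distances among 9 points:

d((6, 29), (-20, -7)) = 44.4072
d((6, 29), (-5, -22)) = 52.1728
d((6, 29), (-22, 14)) = 31.7648
d((6, 29), (-10, -28)) = 59.203
d((6, 29), (-13, 23)) = 19.9249
d((6, 29), (-6, 30)) = 12.0416
d((6, 29), (-7, 7)) = 25.5539
d((6, 29), (14, -8)) = 37.855
d((-20, -7), (-5, -22)) = 21.2132
d((-20, -7), (-22, 14)) = 21.095
d((-20, -7), (-10, -28)) = 23.2594
d((-20, -7), (-13, 23)) = 30.8058
d((-20, -7), (-6, 30)) = 39.5601
d((-20, -7), (-7, 7)) = 19.105
d((-20, -7), (14, -8)) = 34.0147
d((-5, -22), (-22, 14)) = 39.8121
d((-5, -22), (-10, -28)) = 7.8102 <-- minimum
d((-5, -22), (-13, 23)) = 45.7056
d((-5, -22), (-6, 30)) = 52.0096
d((-5, -22), (-7, 7)) = 29.0689
d((-5, -22), (14, -8)) = 23.6008
d((-22, 14), (-10, -28)) = 43.6807
d((-22, 14), (-13, 23)) = 12.7279
d((-22, 14), (-6, 30)) = 22.6274
d((-22, 14), (-7, 7)) = 16.5529
d((-22, 14), (14, -8)) = 42.19
d((-10, -28), (-13, 23)) = 51.0882
d((-10, -28), (-6, 30)) = 58.1378
d((-10, -28), (-7, 7)) = 35.1283
d((-10, -28), (14, -8)) = 31.241
d((-13, 23), (-6, 30)) = 9.8995
d((-13, 23), (-7, 7)) = 17.088
d((-13, 23), (14, -8)) = 41.1096
d((-6, 30), (-7, 7)) = 23.0217
d((-6, 30), (14, -8)) = 42.9418
d((-7, 7), (14, -8)) = 25.807

Closest pair: (-5, -22) and (-10, -28) with distance 7.8102

The closest pair is (-5, -22) and (-10, -28) with Euclidean distance 7.8102. For 9 points, brute-force pairwise comparison is shown above. For large n, the divide-and-conquer algorithm (sort by x, recurse on halves, check the dividing strip) achieves O(n log n).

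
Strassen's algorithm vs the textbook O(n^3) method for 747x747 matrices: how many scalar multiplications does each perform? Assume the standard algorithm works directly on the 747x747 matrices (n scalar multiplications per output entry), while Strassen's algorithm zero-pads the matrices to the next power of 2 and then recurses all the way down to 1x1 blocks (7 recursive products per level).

Matrix multiplication for 747x747 matrices:

Strassen's algorithm requires power-of-2 dimensions. Pad 747x747 to 1024x1024 (next power of 2).

Standard algorithm: 747^3 = 416832723 multiplications
Strassen's algorithm: 7^(log2(1024)) = 7^10 = 282475249 multiplications
Savings: 416832723 - 282475249 = 134357474 multiplications

Standard: 416832723 multiplications (747^3). Strassen: 282475249 multiplications (7^10, after padding to 1024x1024). Strassen reduces 8 recursive multiplications to 7 at each level.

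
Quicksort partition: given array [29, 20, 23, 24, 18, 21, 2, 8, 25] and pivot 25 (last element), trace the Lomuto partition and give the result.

Lomuto partition with pivot = 25:

Initial array: [29, 20, 23, 24, 18, 21, 2, 8, 25]

arr[0]=29 > 25: no swap
arr[1]=20 <= 25: swap with position 0, array becomes [20, 29, 23, 24, 18, 21, 2, 8, 25]
arr[2]=23 <= 25: swap with position 1, array becomes [20, 23, 29, 24, 18, 21, 2, 8, 25]
arr[3]=24 <= 25: swap with position 2, array becomes [20, 23, 24, 29, 18, 21, 2, 8, 25]
arr[4]=18 <= 25: swap with position 3, array becomes [20, 23, 24, 18, 29, 21, 2, 8, 25]
arr[5]=21 <= 25: swap with position 4, array becomes [20, 23, 24, 18, 21, 29, 2, 8, 25]
arr[6]=2 <= 25: swap with position 5, array becomes [20, 23, 24, 18, 21, 2, 29, 8, 25]
arr[7]=8 <= 25: swap with position 6, array becomes [20, 23, 24, 18, 21, 2, 8, 29, 25]

Place pivot at position 7: [20, 23, 24, 18, 21, 2, 8, 25, 29]
Pivot position: 7

After partitioning with pivot 25, the array becomes [20, 23, 24, 18, 21, 2, 8, 25, 29]. The pivot is placed at index 7. All elements to the left of the pivot are <= 25, and all elements to the right are > 25.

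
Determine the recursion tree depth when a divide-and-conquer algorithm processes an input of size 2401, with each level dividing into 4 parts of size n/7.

For divide and conquer with division factor 7:

Problem sizes at each level:
Level 0: 2401
Level 1: 343
Level 2: 49
Level 3: 7
Level 4: 1

The root is level 0 and the size-1 base case is level 4 (the tree spans levels 0 through 4, i.e. 5 levels counting the root), so the depth is the number of divisions: log_7(2401) = 4

The recursion tree depth is log_7(2401) = 4. At each level, the problem size is divided by 7, so it takes 4 divisions to reduce to a base case of size 1. The algorithm makes 4 recursive calls at each level.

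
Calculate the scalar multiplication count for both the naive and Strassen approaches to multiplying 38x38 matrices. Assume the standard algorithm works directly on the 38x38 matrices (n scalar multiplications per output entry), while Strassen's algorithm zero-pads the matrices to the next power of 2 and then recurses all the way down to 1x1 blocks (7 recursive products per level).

Matrix multiplication for 38x38 matrices:

Strassen's algorithm requires power-of-2 dimensions. Pad 38x38 to 64x64 (next power of 2).

Standard algorithm: 38^3 = 54872 multiplications
Strassen's algorithm: 7^(log2(64)) = 7^6 = 117649 multiplications
Difference: 54872 - 117649 = -62777 (Strassen uses MORE here due to padding overhead — for small or just-over-power-of-2 n, padding can outweigh the per-level savings)

Standard: 54872 multiplications (38^3). Strassen: 117649 multiplications (7^6, after padding to 64x64). Strassen reduces 8 recursive multiplications to 7 at each level.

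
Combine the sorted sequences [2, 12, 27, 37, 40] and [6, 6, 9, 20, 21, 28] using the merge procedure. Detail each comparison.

Merging process:

Compare 2 vs 6: take 2 from left. Merged: [2]
Compare 12 vs 6: take 6 from right. Merged: [2, 6]
Compare 12 vs 6: take 6 from right. Merged: [2, 6, 6]
Compare 12 vs 9: take 9 from right. Merged: [2, 6, 6, 9]
Compare 12 vs 20: take 12 from left. Merged: [2, 6, 6, 9, 12]
Compare 27 vs 20: take 20 from right. Merged: [2, 6, 6, 9, 12, 20]
Compare 27 vs 21: take 21 from right. Merged: [2, 6, 6, 9, 12, 20, 21]
Compare 27 vs 28: take 27 from left. Merged: [2, 6, 6, 9, 12, 20, 21, 27]
Compare 37 vs 28: take 28 from right. Merged: [2, 6, 6, 9, 12, 20, 21, 27, 28]
Append remaining from left: [37, 40]. Merged: [2, 6, 6, 9, 12, 20, 21, 27, 28, 37, 40]

Final merged array: [2, 6, 6, 9, 12, 20, 21, 27, 28, 37, 40]
Total comparisons: 9

The merged array is [2, 6, 6, 9, 12, 20, 21, 27, 28, 37, 40], requiring 9 comparisons. The merge step runs in O(n) time where n is the total number of elements.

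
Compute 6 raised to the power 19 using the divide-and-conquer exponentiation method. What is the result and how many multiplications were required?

Computing 6^19 by squaring (build up from 6^1; each line after the first costs one multiplication):

6^1 = 6
6^2 = (6^1)^2 = 6^2 = 36
6^4 = (6^2)^2 = 36^2 = 1296
6^8 = (6^4)^2 = 1296^2 = 1679616
6^9 = 6 * 6^8 = 6 * 1679616 = 10077696
6^18 = (6^9)^2 = 10077696^2 = 101559956668416
6^19 = 6 * 6^18 = 6 * 101559956668416 = 609359740010496

Result: 609359740010496
Multiplications needed: 6 (6 lines after 6^1)

6^19 = 609359740010496. Using exponentiation by squaring, this requires 6 multiplications. The key idea: if the exponent is even, square the half-power; if odd, multiply by the base once.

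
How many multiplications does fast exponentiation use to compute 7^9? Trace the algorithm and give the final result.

Computing 7^9 by squaring (build up from 7^1; each line after the first costs one multiplication):

7^1 = 7
7^2 = (7^1)^2 = 7^2 = 49
7^4 = (7^2)^2 = 49^2 = 2401
7^8 = (7^4)^2 = 2401^2 = 5764801
7^9 = 7 * 7^8 = 7 * 5764801 = 40353607

Result: 40353607
Multiplications needed: 4 (4 lines after 7^1)

7^9 = 40353607. Using exponentiation by squaring, this requires 4 multiplications. The key idea: if the exponent is even, square the half-power; if odd, multiply by the base once.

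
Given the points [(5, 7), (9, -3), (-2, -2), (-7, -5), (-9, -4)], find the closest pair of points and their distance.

Computing all pairwise distances among 5 points:

d((5, 7), (9, -3)) = 10.7703
d((5, 7), (-2, -2)) = 11.4018
d((5, 7), (-7, -5)) = 16.9706
d((5, 7), (-9, -4)) = 17.8045
d((9, -3), (-2, -2)) = 11.0454
d((9, -3), (-7, -5)) = 16.1245
d((9, -3), (-9, -4)) = 18.0278
d((-2, -2), (-7, -5)) = 5.831
d((-2, -2), (-9, -4)) = 7.2801
d((-7, -5), (-9, -4)) = 2.2361 <-- minimum

Closest pair: (-7, -5) and (-9, -4) with distance 2.2361

The closest pair is (-7, -5) and (-9, -4) with Euclidean distance 2.2361. For 5 points, brute-force pairwise comparison is shown above. For large n, the divide-and-conquer algorithm (sort by x, recurse on halves, check the dividing strip) achieves O(n log n).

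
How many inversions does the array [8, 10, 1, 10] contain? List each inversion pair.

Finding inversions in [8, 10, 1, 10]:

(0, 2): arr[0]=8 > arr[2]=1
(1, 2): arr[1]=10 > arr[2]=1

Total inversions: 2

The array has 2 inversion(s): (0,2), (1,2). Each pair (i,j) satisfies i < j and arr[i] > arr[j].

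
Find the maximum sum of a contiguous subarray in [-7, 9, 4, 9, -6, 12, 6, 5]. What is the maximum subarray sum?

Using Kadane's algorithm on [-7, 9, 4, 9, -6, 12, 6, 5]:

Scanning through the array:
Position 1 (value 9): max_ending_here = 9, max_so_far = 9
Position 2 (value 4): max_ending_here = 13, max_so_far = 13
Position 3 (value 9): max_ending_here = 22, max_so_far = 22
Position 4 (value -6): max_ending_here = 16, max_so_far = 22
Position 5 (value 12): max_ending_here = 28, max_so_far = 28
Position 6 (value 6): max_ending_here = 34, max_so_far = 34
Position 7 (value 5): max_ending_here = 39, max_so_far = 39

Maximum subarray: [9, 4, 9, -6, 12, 6, 5]
Maximum sum: 39

The maximum subarray is [9, 4, 9, -6, 12, 6, 5] with sum 39. This subarray runs from index 1 to index 7.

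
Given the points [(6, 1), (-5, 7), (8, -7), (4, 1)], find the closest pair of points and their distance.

Computing all pairwise distances among 4 points:

d((6, 1), (-5, 7)) = 12.53
d((6, 1), (8, -7)) = 8.2462
d((6, 1), (4, 1)) = 2.0 <-- minimum
d((-5, 7), (8, -7)) = 19.105
d((-5, 7), (4, 1)) = 10.8167
d((8, -7), (4, 1)) = 8.9443

Closest pair: (6, 1) and (4, 1) with distance 2.0

The closest pair is (6, 1) and (4, 1) with Euclidean distance 2.0. For 4 points, brute-force pairwise comparison is shown above. For large n, the divide-and-conquer algorithm (sort by x, recurse on halves, check the dividing strip) achieves O(n log n).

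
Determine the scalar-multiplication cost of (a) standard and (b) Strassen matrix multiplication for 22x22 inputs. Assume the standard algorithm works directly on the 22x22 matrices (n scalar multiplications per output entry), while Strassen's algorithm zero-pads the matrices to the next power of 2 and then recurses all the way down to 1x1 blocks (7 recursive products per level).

Matrix multiplication for 22x22 matrices:

Strassen's algorithm requires power-of-2 dimensions. Pad 22x22 to 32x32 (next power of 2).

Standard algorithm: 22^3 = 10648 multiplications
Strassen's algorithm: 7^(log2(32)) = 7^5 = 16807 multiplications
Difference: 10648 - 16807 = -6159 (Strassen uses MORE here due to padding overhead — for small or just-over-power-of-2 n, padding can outweigh the per-level savings)

Standard: 10648 multiplications (22^3). Strassen: 16807 multiplications (7^5, after padding to 32x32). Strassen reduces 8 recursive multiplications to 7 at each level.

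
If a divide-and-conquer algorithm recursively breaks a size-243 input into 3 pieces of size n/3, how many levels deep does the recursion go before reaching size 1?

For divide and conquer with division factor 3:

Problem sizes at each level:
Level 0: 243
Level 1: 81
Level 2: 27
Level 3: 9
Level 4: 3
Level 5: 1

The root is level 0 and the size-1 base case is level 5 (the tree spans levels 0 through 5, i.e. 6 levels counting the root), so the depth is the number of divisions: log_3(243) = 5

The recursion tree depth is log_3(243) = 5. At each level, the problem size is divided by 3, so it takes 5 divisions to reduce to a base case of size 1. The algorithm makes 3 recursive calls at each level.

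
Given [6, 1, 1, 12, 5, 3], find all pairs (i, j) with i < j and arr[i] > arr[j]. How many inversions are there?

Finding inversions in [6, 1, 1, 12, 5, 3]:

(0, 1): arr[0]=6 > arr[1]=1
(0, 2): arr[0]=6 > arr[2]=1
(0, 4): arr[0]=6 > arr[4]=5
(0, 5): arr[0]=6 > arr[5]=3
(3, 4): arr[3]=12 > arr[4]=5
(3, 5): arr[3]=12 > arr[5]=3
(4, 5): arr[4]=5 > arr[5]=3

Total inversions: 7

The array has 7 inversion(s): (0,1), (0,2), (0,4), (0,5), (3,4), (3,5), (4,5). Each pair (i,j) satisfies i < j and arr[i] > arr[j].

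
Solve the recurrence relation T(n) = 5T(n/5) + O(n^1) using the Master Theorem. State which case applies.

Master Theorem for T(n) = 5T(n/5) + O(n^1):

a = 5, b = 5, c = 1
log_b(a) = log_5(5) = 1.0000

Case 2: c = 1 = log_5(5) = 1.0000
T(n) = O(n^1 log n) = O(n log n)

For T(n) = 5T(n/5) + O(n^1): log_5(5) = 1.0000. This is Case 2 of the Master Theorem (c = log_b(a), equal work at all levels), giving O(n log n).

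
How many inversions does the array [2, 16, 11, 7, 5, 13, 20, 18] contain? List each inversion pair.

Finding inversions in [2, 16, 11, 7, 5, 13, 20, 18]:

(1, 2): arr[1]=16 > arr[2]=11
(1, 3): arr[1]=16 > arr[3]=7
(1, 4): arr[1]=16 > arr[4]=5
(1, 5): arr[1]=16 > arr[5]=13
(2, 3): arr[2]=11 > arr[3]=7
(2, 4): arr[2]=11 > arr[4]=5
(3, 4): arr[3]=7 > arr[4]=5
(6, 7): arr[6]=20 > arr[7]=18

Total inversions: 8

The array has 8 inversion(s): (1,2), (1,3), (1,4), (1,5), (2,3), (2,4), (3,4), (6,7). Each pair (i,j) satisfies i < j and arr[i] > arr[j].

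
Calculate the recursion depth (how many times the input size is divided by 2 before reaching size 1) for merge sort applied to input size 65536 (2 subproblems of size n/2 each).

For divide and conquer with division factor 2:

Problem sizes at each level:
Level 0: 65536
Level 1: 32768
Level 2: 16384
Level 3: 8192
Level 4: 4096
Level 5: 2048
Level 6: 1024
Level 7: 512
Level 8: 256
Level 9: 128
Level 10: 64
Level 11: 32
Level 12: 16
Level 13: 8
Level 14: 4
Level 15: 2
Level 16: 1

The root is level 0 and the size-1 base case is level 16 (the tree spans levels 0 through 16, i.e. 17 levels counting the root), so the depth is the number of divisions: log_2(65536) = 16

The recursion tree depth is log_2(65536) = 16. At each level, the problem size is divided by 2, so it takes 16 divisions to reduce to a base case of size 1. The algorithm makes 2 recursive calls at each level.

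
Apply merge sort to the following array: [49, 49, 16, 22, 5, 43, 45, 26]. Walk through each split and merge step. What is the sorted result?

Merge sort trace:

Split: [49, 49, 16, 22, 5, 43, 45, 26] -> [49, 49, 16, 22] and [5, 43, 45, 26]
  Split: [49, 49, 16, 22] -> [49, 49] and [16, 22]
    Split: [49, 49] -> [49] and [49]
    Merge: [49] + [49] -> [49, 49]
    Split: [16, 22] -> [16] and [22]
    Merge: [16] + [22] -> [16, 22]
  Merge: [49, 49] + [16, 22] -> [16, 22, 49, 49]
  Split: [5, 43, 45, 26] -> [5, 43] and [45, 26]
    Split: [5, 43] -> [5] and [43]
    Merge: [5] + [43] -> [5, 43]
    Split: [45, 26] -> [45] and [26]
    Merge: [45] + [26] -> [26, 45]
  Merge: [5, 43] + [26, 45] -> [5, 26, 43, 45]
Merge: [16, 22, 49, 49] + [5, 26, 43, 45] -> [5, 16, 22, 26, 43, 45, 49, 49]

Final sorted array: [5, 16, 22, 26, 43, 45, 49, 49]

The merge sort proceeds by recursively splitting the array and merging sorted halves.
After all merges, the sorted array is [5, 16, 22, 26, 43, 45, 49, 49].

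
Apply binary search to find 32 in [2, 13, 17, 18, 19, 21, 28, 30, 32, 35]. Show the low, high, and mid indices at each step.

Binary search for 32 in [2, 13, 17, 18, 19, 21, 28, 30, 32, 35]:

lo=0, hi=9, mid=4, arr[mid]=19 -> 19 < 32, search right half
lo=5, hi=9, mid=7, arr[mid]=30 -> 30 < 32, search right half
lo=8, hi=9, mid=8, arr[mid]=32 -> Found target at index 8!

Binary search finds 32 at index 8 after 3 comparisons. The search repeatedly halves the search space by comparing with the middle element.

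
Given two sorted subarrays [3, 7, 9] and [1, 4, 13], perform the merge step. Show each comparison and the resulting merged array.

Merging process:

Compare 3 vs 1: take 1 from right. Merged: [1]
Compare 3 vs 4: take 3 from left. Merged: [1, 3]
Compare 7 vs 4: take 4 from right. Merged: [1, 3, 4]
Compare 7 vs 13: take 7 from left. Merged: [1, 3, 4, 7]
Compare 9 vs 13: take 9 from left. Merged: [1, 3, 4, 7, 9]
Append remaining from right: [13]. Merged: [1, 3, 4, 7, 9, 13]

Final merged array: [1, 3, 4, 7, 9, 13]
Total comparisons: 5

The merged array is [1, 3, 4, 7, 9, 13], requiring 5 comparisons. The merge step runs in O(n) time where n is the total number of elements.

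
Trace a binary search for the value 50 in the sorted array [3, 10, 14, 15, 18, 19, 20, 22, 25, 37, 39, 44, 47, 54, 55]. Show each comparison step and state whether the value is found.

Binary search for 50 in [3, 10, 14, 15, 18, 19, 20, 22, 25, 37, 39, 44, 47, 54, 55]:

lo=0, hi=14, mid=7, arr[mid]=22 -> 22 < 50, search right half
lo=8, hi=14, mid=11, arr[mid]=44 -> 44 < 50, search right half
lo=12, hi=14, mid=13, arr[mid]=54 -> 54 > 50, search left half
lo=12, hi=12, mid=12, arr[mid]=47 -> 47 < 50, search right half
lo=13 > hi=12, target 50 not found

Binary search determines that 50 is not in the array after 4 comparisons. The search space was exhausted without finding the target.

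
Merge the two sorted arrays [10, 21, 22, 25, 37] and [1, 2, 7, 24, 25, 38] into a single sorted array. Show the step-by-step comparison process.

Merging process:

Compare 10 vs 1: take 1 from right. Merged: [1]
Compare 10 vs 2: take 2 from right. Merged: [1, 2]
Compare 10 vs 7: take 7 from right. Merged: [1, 2, 7]
Compare 10 vs 24: take 10 from left. Merged: [1, 2, 7, 10]
Compare 21 vs 24: take 21 from left. Merged: [1, 2, 7, 10, 21]
Compare 22 vs 24: take 22 from left. Merged: [1, 2, 7, 10, 21, 22]
Compare 25 vs 24: take 24 from right. Merged: [1, 2, 7, 10, 21, 22, 24]
Compare 25 vs 25: take 25 from left. Merged: [1, 2, 7, 10, 21, 22, 24, 25]
Compare 37 vs 25: take 25 from right. Merged: [1, 2, 7, 10, 21, 22, 24, 25, 25]
Compare 37 vs 38: take 37 from left. Merged: [1, 2, 7, 10, 21, 22, 24, 25, 25, 37]
Append remaining from right: [38]. Merged: [1, 2, 7, 10, 21, 22, 24, 25, 25, 37, 38]

Final merged array: [1, 2, 7, 10, 21, 22, 24, 25, 25, 37, 38]
Total comparisons: 10

The merged array is [1, 2, 7, 10, 21, 22, 24, 25, 25, 37, 38], requiring 10 comparisons. The merge step runs in O(n) time where n is the total number of elements.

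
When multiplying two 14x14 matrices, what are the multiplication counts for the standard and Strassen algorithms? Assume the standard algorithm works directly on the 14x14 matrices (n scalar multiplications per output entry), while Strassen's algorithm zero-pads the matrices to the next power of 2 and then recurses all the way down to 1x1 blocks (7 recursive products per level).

Matrix multiplication for 14x14 matrices:

Strassen's algorithm requires power-of-2 dimensions. Pad 14x14 to 16x16 (next power of 2).

Standard algorithm: 14^3 = 2744 multiplications
Strassen's algorithm: 7^(log2(16)) = 7^4 = 2401 multiplications
Savings: 2744 - 2401 = 343 multiplications

Standard: 2744 multiplications (14^3). Strassen: 2401 multiplications (7^4, after padding to 16x16). Strassen reduces 8 recursive multiplications to 7 at each level.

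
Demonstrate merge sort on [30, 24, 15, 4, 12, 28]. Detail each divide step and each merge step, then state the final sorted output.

Merge sort trace:

Split: [30, 24, 15, 4, 12, 28] -> [30, 24, 15] and [4, 12, 28]
  Split: [30, 24, 15] -> [30] and [24, 15]
    Split: [24, 15] -> [24] and [15]
    Merge: [24] + [15] -> [15, 24]
  Merge: [30] + [15, 24] -> [15, 24, 30]
  Split: [4, 12, 28] -> [4] and [12, 28]
    Split: [12, 28] -> [12] and [28]
    Merge: [12] + [28] -> [12, 28]
  Merge: [4] + [12, 28] -> [4, 12, 28]
Merge: [15, 24, 30] + [4, 12, 28] -> [4, 12, 15, 24, 28, 30]

Final sorted array: [4, 12, 15, 24, 28, 30]

The merge sort proceeds by recursively splitting the array and merging sorted halves.
After all merges, the sorted array is [4, 12, 15, 24, 28, 30].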